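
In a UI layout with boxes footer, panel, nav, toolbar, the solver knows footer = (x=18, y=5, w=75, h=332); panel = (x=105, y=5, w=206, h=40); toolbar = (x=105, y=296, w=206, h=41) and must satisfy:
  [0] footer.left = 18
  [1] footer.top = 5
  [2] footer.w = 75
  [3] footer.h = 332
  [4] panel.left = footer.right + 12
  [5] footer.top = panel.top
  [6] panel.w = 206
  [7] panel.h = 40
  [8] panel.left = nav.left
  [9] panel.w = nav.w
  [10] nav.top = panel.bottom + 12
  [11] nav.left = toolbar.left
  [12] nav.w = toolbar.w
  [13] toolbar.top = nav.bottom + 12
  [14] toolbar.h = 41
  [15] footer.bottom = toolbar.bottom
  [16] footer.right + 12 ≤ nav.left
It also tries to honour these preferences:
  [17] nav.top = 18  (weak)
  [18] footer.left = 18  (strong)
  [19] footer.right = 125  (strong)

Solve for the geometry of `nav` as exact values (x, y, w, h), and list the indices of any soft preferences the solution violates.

1. nav.x = 105  [panel.left = nav.left]
2. nav.w = 206  [panel.w = nav.w]
3. nav.y = 57  [nav.top = panel.bottom + 12]
4. nav.h = 227  [toolbar.top = nav.bottom + 12]

nav = (x=105, y=57, w=206, h=227)
violated soft preferences: 17, 19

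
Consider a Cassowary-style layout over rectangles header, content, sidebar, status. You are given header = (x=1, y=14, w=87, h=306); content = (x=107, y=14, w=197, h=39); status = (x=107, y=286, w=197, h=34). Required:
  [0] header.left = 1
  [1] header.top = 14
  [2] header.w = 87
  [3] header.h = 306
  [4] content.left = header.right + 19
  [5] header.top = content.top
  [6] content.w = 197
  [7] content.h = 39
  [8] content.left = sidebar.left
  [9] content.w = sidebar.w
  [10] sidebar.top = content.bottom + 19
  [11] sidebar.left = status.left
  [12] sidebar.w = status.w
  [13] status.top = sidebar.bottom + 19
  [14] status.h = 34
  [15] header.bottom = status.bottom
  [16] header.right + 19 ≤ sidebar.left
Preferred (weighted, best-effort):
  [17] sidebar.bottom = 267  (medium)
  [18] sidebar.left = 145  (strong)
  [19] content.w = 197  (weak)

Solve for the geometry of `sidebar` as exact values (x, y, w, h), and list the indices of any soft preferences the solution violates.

1. sidebar.x = 107  [content.left = sidebar.left]
2. sidebar.w = 197  [content.w = sidebar.w]
3. sidebar.y = 72  [sidebar.top = content.bottom + 19]
4. sidebar.h = 195  [status.top = sidebar.bottom + 19]

sidebar = (x=107, y=72, w=197, h=195)
violated soft preferences: 18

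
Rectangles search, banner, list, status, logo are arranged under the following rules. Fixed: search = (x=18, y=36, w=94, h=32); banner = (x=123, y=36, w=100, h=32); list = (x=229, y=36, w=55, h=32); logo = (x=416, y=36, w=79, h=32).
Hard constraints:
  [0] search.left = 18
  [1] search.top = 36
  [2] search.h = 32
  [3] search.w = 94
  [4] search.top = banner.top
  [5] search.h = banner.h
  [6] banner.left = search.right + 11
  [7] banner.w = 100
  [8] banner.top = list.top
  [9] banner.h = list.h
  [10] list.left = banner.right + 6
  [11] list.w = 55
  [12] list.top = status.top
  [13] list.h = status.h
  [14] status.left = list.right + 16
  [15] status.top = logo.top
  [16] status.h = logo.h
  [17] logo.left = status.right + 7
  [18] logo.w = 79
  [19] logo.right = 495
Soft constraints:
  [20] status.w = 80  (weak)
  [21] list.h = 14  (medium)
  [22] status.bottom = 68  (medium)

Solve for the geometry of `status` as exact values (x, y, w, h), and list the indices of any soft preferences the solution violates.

status = (x=300, y=36, w=109, h=32)
violated soft preferences: 20, 21

1. status.y = 36  [list.top = status.top]
2. status.h = 32  [list.h = status.h]
3. status.x = 300  [status.left = list.right + 16]
4. status.w = 109  [logo.left = status.right + 7]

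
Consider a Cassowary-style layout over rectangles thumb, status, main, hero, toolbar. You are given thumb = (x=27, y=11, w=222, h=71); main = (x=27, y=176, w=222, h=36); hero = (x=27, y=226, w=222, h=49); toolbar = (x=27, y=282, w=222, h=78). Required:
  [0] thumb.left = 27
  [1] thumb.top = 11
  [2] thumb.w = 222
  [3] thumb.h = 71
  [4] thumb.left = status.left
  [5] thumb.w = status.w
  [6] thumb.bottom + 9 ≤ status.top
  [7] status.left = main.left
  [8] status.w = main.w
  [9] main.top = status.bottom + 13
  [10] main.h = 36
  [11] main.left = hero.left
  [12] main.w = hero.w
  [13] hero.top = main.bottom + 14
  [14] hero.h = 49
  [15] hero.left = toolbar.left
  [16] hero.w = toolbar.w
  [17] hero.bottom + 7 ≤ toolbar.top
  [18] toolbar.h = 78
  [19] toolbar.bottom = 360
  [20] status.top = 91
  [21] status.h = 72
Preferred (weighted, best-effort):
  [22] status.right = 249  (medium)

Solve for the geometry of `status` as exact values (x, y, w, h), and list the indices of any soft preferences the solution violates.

1. status.x = 27  [thumb.left = status.left]
2. status.w = 222  [thumb.w = status.w]
3. status.y = 91  [status.top = 91]
4. status.h = 72  [status.h = 72]

status = (x=27, y=91, w=222, h=72)
violated soft preferences: none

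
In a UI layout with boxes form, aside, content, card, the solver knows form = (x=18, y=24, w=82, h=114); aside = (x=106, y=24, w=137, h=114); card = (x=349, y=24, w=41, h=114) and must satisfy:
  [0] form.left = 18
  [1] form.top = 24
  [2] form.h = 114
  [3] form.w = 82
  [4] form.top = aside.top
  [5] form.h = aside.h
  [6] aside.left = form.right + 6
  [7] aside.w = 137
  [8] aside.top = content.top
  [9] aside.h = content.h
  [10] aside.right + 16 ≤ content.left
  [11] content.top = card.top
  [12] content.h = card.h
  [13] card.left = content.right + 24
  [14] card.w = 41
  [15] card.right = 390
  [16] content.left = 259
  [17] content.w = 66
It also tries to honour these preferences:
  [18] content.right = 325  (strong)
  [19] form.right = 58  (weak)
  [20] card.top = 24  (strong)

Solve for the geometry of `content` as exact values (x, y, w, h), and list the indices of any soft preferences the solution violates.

1. content.y = 24  [aside.top = content.top]
2. content.h = 114  [aside.h = content.h]
3. content.x = 259  [content.left = 259]
4. content.w = 66  [content.w = 66]

content = (x=259, y=24, w=66, h=114)
violated soft preferences: 19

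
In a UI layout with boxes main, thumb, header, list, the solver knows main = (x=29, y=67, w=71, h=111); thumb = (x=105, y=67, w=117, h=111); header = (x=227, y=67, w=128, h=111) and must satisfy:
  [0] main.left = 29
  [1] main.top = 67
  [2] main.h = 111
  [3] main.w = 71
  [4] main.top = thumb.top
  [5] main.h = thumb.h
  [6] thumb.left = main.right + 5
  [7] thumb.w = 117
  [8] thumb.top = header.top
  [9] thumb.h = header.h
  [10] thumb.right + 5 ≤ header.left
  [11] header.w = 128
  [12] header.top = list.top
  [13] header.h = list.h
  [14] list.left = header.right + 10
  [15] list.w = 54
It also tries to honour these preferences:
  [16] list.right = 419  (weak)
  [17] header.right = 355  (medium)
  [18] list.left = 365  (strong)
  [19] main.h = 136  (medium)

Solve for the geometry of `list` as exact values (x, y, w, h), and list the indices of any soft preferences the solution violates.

1. list.y = 67  [header.top = list.top]
2. list.h = 111  [header.h = list.h]
3. list.x = 365  [list.left = header.right + 10]
4. list.w = 54  [list.w = 54]

list = (x=365, y=67, w=54, h=111)
violated soft preferences: 19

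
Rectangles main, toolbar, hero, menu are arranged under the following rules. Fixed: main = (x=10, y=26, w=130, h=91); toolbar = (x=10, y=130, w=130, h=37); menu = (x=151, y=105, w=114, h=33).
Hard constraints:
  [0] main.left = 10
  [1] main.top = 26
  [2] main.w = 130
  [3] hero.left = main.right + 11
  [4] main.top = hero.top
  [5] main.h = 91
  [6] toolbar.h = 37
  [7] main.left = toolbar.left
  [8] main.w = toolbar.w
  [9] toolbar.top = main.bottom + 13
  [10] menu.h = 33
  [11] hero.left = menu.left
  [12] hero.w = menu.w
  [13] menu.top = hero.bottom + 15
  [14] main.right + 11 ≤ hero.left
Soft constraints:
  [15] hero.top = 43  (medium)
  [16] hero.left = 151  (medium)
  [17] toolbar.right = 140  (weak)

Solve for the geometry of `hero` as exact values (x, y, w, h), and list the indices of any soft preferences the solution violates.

1. hero.x = 151  [hero.left = main.right + 11]
2. hero.y = 26  [main.top = hero.top]
3. hero.w = 114  [hero.w = menu.w]
4. hero.h = 64  [menu.top = hero.bottom + 15]

hero = (x=151, y=26, w=114, h=64)
violated soft preferences: 15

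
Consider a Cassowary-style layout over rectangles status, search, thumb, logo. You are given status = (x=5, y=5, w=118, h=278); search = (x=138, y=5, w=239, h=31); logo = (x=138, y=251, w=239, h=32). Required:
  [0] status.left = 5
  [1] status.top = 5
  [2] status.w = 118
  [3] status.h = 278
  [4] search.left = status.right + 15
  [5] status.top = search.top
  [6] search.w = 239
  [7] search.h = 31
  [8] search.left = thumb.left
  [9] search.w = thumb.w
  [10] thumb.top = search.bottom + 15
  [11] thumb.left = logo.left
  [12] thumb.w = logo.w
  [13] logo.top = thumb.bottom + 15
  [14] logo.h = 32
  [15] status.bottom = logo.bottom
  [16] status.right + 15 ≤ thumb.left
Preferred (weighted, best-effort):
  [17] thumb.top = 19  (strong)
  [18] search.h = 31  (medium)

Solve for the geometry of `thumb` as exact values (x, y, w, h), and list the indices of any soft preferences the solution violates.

1. thumb.x = 138  [search.left = thumb.left]
2. thumb.w = 239  [search.w = thumb.w]
3. thumb.y = 51  [thumb.top = search.bottom + 15]
4. thumb.h = 185  [logo.top = thumb.bottom + 15]

thumb = (x=138, y=51, w=239, h=185)
violated soft preferences: 17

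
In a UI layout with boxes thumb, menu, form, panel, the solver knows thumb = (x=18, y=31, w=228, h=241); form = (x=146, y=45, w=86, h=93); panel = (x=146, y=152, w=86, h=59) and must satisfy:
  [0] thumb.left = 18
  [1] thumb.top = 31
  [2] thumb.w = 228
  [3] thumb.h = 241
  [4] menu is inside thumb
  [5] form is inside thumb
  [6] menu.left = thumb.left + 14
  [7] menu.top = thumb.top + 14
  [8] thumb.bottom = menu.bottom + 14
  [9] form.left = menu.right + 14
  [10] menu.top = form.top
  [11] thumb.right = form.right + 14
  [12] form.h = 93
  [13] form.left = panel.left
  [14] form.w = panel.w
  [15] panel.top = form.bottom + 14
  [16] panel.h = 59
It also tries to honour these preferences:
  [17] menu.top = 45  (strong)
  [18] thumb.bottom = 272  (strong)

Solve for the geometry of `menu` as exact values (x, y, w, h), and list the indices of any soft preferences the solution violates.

menu = (x=32, y=45, w=100, h=213)
violated soft preferences: none

1. menu.x = 32  [menu.left = thumb.left + 14]
2. menu.y = 45  [menu.top = thumb.top + 14]
3. menu.h = 213  [thumb.bottom = menu.bottom + 14]
4. menu.w = 100  [form.left = menu.right + 14]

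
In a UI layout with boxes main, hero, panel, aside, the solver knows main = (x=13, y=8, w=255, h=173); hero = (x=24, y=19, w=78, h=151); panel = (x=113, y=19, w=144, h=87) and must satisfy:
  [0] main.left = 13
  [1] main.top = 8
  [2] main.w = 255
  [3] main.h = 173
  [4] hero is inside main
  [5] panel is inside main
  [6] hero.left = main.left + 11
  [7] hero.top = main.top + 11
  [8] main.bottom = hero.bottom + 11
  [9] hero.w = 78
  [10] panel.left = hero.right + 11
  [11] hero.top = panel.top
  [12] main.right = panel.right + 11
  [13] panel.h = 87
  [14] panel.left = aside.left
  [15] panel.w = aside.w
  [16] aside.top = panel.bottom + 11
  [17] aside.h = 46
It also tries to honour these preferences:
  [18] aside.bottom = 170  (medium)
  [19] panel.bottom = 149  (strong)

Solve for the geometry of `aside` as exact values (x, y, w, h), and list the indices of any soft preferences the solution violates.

aside = (x=113, y=117, w=144, h=46)
violated soft preferences: 18, 19

1. aside.x = 113  [panel.left = aside.left]
2. aside.w = 144  [panel.w = aside.w]
3. aside.y = 117  [aside.top = panel.bottom + 11]
4. aside.h = 46  [aside.h = 46]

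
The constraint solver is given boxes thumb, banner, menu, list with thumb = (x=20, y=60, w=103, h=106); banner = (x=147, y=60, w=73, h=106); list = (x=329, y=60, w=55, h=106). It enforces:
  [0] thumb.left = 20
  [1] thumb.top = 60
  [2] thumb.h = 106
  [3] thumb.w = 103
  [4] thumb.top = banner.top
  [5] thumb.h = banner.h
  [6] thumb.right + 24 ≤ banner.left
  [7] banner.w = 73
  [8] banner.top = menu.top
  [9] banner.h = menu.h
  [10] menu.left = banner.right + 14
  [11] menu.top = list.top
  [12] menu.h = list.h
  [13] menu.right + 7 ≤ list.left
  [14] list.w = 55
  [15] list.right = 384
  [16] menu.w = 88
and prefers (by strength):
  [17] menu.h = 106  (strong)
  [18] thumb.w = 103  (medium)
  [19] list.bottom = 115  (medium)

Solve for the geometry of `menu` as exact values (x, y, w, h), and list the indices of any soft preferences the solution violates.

1. menu.y = 60  [banner.top = menu.top]
2. menu.h = 106  [banner.h = menu.h]
3. menu.x = 234  [menu.left = banner.right + 14]
4. menu.w = 88  [menu.w = 88]

menu = (x=234, y=60, w=88, h=106)
violated soft preferences: 19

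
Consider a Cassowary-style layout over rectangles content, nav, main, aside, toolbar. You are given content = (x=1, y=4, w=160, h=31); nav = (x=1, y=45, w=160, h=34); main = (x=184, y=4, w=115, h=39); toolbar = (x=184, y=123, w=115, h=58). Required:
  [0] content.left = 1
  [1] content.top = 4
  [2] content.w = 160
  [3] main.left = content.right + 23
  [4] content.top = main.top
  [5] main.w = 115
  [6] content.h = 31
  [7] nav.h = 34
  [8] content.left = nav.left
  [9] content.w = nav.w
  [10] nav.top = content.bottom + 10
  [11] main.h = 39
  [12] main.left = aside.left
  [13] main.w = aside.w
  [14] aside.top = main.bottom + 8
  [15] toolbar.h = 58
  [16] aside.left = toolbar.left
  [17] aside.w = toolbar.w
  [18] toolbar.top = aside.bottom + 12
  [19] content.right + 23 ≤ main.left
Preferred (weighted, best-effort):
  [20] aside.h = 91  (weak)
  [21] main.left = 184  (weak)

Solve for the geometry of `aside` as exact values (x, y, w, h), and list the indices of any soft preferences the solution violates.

aside = (x=184, y=51, w=115, h=60)
violated soft preferences: 20

1. aside.x = 184  [main.left = aside.left]
2. aside.w = 115  [main.w = aside.w]
3. aside.y = 51  [aside.top = main.bottom + 8]
4. aside.h = 60  [toolbar.top = aside.bottom + 12]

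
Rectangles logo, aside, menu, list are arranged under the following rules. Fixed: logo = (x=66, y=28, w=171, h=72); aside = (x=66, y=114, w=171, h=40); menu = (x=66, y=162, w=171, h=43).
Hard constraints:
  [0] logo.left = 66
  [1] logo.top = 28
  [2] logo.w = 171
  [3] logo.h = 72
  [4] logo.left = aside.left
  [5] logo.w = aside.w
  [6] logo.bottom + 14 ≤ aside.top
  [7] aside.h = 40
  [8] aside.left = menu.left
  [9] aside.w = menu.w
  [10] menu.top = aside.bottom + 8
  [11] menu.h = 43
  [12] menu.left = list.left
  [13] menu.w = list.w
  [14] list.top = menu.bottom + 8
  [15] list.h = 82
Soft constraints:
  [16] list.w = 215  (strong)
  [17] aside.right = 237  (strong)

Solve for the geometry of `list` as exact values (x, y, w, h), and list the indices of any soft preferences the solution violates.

1. list.x = 66  [menu.left = list.left]
2. list.w = 171  [menu.w = list.w]
3. list.y = 213  [list.top = menu.bottom + 8]
4. list.h = 82  [list.h = 82]

list = (x=66, y=213, w=171, h=82)
violated soft preferences: 16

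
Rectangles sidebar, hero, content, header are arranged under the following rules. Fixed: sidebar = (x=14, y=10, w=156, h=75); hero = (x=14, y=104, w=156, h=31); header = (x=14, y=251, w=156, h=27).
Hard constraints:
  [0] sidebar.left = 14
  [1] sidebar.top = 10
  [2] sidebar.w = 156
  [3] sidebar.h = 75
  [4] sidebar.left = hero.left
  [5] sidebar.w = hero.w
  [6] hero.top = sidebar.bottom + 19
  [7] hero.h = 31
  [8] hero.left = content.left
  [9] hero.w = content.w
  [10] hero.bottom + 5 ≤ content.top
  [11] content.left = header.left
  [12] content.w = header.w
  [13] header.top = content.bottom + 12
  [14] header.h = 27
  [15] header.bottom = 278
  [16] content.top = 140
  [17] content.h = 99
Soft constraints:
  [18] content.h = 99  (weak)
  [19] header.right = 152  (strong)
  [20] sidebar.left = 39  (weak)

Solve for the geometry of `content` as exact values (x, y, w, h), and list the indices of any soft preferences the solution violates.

content = (x=14, y=140, w=156, h=99)
violated soft preferences: 19, 20

1. content.x = 14  [hero.left = content.left]
2. content.w = 156  [hero.w = content.w]
3. content.y = 140  [content.top = 140]
4. content.h = 99  [content.h = 99]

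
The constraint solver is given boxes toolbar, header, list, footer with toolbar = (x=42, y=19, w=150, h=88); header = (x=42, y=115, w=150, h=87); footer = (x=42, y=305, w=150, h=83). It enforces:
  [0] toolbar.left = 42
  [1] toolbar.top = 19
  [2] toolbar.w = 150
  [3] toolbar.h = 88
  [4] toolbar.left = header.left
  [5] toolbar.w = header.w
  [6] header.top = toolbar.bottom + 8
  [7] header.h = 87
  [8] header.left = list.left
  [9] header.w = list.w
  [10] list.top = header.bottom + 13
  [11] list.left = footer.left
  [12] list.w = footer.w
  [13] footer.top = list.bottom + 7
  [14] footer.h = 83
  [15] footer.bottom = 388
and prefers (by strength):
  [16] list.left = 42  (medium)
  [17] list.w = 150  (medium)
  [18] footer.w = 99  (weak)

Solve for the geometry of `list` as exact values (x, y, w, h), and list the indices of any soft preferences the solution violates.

list = (x=42, y=215, w=150, h=83)
violated soft preferences: 18

1. list.x = 42  [header.left = list.left]
2. list.w = 150  [header.w = list.w]
3. list.y = 215  [list.top = header.bottom + 13]
4. list.h = 83  [footer.top = list.bottom + 7]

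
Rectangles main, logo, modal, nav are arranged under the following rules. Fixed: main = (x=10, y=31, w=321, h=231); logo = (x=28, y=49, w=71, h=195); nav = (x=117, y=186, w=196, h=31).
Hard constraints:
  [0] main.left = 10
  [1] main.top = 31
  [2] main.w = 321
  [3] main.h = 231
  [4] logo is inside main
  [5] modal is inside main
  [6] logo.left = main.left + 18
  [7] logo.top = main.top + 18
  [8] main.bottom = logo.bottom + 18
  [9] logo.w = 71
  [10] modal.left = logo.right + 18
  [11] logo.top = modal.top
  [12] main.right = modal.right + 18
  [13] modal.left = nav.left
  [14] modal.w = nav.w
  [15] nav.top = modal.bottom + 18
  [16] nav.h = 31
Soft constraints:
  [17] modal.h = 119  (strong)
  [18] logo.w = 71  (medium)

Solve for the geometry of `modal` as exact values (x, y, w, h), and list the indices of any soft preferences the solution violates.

1. modal.x = 117  [modal.left = logo.right + 18]
2. modal.y = 49  [logo.top = modal.top]
3. modal.w = 196  [main.right = modal.right + 18]
4. modal.h = 119  [nav.top = modal.bottom + 18]

modal = (x=117, y=49, w=196, h=119)
violated soft preferences: none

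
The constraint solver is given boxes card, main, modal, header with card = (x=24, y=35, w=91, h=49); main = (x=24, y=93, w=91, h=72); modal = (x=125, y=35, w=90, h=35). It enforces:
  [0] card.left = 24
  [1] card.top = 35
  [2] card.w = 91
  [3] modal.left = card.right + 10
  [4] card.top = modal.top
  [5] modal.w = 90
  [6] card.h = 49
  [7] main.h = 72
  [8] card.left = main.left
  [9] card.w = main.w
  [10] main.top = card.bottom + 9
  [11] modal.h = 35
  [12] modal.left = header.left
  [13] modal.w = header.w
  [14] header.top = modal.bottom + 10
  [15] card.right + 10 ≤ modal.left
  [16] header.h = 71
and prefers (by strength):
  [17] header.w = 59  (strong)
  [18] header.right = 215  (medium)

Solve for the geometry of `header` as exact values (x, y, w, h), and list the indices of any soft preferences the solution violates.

1. header.x = 125  [modal.left = header.left]
2. header.w = 90  [modal.w = header.w]
3. header.y = 80  [header.top = modal.bottom + 10]
4. header.h = 71  [header.h = 71]

header = (x=125, y=80, w=90, h=71)
violated soft preferences: 17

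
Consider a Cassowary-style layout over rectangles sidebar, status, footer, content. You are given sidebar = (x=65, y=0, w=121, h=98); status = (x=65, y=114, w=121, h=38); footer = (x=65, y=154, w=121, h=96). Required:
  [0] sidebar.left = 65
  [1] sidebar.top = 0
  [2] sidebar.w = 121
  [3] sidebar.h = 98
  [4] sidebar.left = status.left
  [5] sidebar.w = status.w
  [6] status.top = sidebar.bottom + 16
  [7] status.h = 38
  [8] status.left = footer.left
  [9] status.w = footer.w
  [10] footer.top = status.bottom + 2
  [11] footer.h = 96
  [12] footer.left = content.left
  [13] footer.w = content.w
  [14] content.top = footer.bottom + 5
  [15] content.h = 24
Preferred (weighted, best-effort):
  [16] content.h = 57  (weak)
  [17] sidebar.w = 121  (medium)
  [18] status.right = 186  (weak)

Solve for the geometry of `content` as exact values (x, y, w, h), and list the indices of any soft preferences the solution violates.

content = (x=65, y=255, w=121, h=24)
violated soft preferences: 16

1. content.x = 65  [footer.left = content.left]
2. content.w = 121  [footer.w = content.w]
3. content.y = 255  [content.top = footer.bottom + 5]
4. content.h = 24  [content.h = 24]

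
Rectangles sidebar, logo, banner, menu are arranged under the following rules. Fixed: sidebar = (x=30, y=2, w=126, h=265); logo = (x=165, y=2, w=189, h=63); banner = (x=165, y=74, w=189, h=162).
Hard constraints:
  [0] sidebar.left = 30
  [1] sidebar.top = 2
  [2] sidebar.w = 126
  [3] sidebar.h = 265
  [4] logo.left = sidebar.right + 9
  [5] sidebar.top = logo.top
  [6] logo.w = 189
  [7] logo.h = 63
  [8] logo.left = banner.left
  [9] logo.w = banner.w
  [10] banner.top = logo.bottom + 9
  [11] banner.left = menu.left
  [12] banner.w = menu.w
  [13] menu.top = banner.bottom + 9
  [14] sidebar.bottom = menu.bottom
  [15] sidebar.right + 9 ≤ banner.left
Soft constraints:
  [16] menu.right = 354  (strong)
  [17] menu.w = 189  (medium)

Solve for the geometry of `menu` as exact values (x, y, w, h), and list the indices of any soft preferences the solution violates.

menu = (x=165, y=245, w=189, h=22)
violated soft preferences: none

1. menu.x = 165  [banner.left = menu.left]
2. menu.w = 189  [banner.w = menu.w]
3. menu.y = 245  [menu.top = banner.bottom + 9]
4. menu.h = 22  [sidebar.bottom = menu.bottom]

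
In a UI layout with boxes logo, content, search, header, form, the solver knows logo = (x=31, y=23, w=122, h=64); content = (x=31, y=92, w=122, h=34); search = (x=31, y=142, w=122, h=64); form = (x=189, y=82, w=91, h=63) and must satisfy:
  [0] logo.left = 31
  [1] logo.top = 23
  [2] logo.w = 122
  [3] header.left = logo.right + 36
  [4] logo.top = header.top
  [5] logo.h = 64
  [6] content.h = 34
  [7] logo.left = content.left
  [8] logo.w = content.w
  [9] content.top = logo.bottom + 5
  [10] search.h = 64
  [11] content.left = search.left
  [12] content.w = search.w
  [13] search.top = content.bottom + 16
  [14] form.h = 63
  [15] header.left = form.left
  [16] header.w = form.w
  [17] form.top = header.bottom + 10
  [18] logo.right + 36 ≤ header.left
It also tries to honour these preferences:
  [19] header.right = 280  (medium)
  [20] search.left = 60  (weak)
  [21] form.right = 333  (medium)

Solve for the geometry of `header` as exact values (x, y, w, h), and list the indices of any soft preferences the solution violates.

1. header.x = 189  [header.left = logo.right + 36]
2. header.y = 23  [logo.top = header.top]
3. header.w = 91  [header.w = form.w]
4. header.h = 49  [form.top = header.bottom + 10]

header = (x=189, y=23, w=91, h=49)
violated soft preferences: 20, 21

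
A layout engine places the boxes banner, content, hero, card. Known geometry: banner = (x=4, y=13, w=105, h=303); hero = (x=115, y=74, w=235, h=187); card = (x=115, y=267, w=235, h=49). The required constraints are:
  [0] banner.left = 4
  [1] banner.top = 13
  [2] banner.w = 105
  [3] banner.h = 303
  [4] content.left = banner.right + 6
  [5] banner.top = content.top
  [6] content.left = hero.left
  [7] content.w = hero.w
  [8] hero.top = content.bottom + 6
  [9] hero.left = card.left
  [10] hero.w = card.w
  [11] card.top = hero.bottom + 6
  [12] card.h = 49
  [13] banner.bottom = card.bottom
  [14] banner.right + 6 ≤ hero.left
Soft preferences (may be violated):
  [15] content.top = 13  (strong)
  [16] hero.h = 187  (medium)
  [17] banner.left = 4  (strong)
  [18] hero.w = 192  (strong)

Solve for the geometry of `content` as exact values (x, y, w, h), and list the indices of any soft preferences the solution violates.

1. content.x = 115  [content.left = banner.right + 6]
2. content.y = 13  [banner.top = content.top]
3. content.w = 235  [content.w = hero.w]
4. content.h = 55  [hero.top = content.bottom + 6]

content = (x=115, y=13, w=235, h=55)
violated soft preferences: 18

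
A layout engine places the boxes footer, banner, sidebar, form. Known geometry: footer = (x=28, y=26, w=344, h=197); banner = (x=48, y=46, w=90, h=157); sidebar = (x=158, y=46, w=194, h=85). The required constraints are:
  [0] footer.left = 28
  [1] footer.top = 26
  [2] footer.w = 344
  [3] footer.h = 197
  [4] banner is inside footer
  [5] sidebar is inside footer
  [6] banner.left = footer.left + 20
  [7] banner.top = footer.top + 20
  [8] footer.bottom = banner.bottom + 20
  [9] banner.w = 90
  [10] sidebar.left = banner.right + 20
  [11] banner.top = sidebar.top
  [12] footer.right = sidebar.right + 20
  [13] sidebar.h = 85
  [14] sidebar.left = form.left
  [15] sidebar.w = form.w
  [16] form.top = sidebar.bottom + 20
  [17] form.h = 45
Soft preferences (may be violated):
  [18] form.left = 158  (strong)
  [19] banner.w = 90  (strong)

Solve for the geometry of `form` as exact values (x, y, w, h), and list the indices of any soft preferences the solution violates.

form = (x=158, y=151, w=194, h=45)
violated soft preferences: none

1. form.x = 158  [sidebar.left = form.left]
2. form.w = 194  [sidebar.w = form.w]
3. form.y = 151  [form.top = sidebar.bottom + 20]
4. form.h = 45  [form.h = 45]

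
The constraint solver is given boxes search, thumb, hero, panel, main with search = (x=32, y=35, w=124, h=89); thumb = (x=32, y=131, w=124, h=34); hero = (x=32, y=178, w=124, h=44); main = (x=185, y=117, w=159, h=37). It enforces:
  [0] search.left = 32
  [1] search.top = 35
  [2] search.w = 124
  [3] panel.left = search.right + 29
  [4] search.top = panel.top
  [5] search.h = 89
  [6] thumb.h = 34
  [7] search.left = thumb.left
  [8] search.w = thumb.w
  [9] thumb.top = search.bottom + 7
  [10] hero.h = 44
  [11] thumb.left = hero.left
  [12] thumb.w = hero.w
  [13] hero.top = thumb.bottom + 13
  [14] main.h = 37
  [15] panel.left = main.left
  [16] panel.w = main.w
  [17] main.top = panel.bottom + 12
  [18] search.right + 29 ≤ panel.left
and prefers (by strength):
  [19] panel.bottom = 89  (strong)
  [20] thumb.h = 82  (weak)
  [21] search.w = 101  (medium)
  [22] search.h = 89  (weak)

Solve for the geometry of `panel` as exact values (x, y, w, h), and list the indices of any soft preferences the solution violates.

panel = (x=185, y=35, w=159, h=70)
violated soft preferences: 19, 20, 21

1. panel.x = 185  [panel.left = search.right + 29]
2. panel.y = 35  [search.top = panel.top]
3. panel.w = 159  [panel.w = main.w]
4. panel.h = 70  [main.top = panel.bottom + 12]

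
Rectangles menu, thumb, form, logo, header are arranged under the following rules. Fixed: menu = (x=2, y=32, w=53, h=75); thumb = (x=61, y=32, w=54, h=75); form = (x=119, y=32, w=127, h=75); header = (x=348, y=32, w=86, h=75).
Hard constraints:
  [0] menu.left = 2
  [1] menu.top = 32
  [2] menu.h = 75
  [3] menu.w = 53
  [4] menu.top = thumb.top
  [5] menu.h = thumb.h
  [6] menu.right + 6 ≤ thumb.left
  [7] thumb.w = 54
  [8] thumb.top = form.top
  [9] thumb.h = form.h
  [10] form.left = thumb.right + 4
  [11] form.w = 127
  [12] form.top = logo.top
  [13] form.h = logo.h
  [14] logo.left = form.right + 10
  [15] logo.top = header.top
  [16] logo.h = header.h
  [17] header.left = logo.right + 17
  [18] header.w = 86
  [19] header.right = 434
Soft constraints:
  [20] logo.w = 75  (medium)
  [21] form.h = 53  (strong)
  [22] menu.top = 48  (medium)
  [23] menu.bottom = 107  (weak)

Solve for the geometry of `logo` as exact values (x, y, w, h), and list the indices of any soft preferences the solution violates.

logo = (x=256, y=32, w=75, h=75)
violated soft preferences: 21, 22

1. logo.y = 32  [form.top = logo.top]
2. logo.h = 75  [form.h = logo.h]
3. logo.x = 256  [logo.left = form.right + 10]
4. logo.w = 75  [header.left = logo.right + 17]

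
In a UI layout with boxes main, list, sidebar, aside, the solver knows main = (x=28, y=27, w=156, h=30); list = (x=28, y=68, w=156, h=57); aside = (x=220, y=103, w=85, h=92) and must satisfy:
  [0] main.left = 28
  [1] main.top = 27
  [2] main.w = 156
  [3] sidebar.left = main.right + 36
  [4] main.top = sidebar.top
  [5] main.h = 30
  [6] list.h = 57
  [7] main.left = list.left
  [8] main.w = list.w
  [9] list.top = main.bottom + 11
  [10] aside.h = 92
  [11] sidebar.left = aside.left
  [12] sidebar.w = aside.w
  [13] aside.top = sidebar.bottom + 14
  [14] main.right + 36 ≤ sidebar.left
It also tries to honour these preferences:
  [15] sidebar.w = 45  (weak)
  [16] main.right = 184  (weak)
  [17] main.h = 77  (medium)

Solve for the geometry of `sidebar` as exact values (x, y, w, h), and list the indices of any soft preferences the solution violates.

1. sidebar.x = 220  [sidebar.left = main.right + 36]
2. sidebar.y = 27  [main.top = sidebar.top]
3. sidebar.w = 85  [sidebar.w = aside.w]
4. sidebar.h = 62  [aside.top = sidebar.bottom + 14]

sidebar = (x=220, y=27, w=85, h=62)
violated soft preferences: 15, 17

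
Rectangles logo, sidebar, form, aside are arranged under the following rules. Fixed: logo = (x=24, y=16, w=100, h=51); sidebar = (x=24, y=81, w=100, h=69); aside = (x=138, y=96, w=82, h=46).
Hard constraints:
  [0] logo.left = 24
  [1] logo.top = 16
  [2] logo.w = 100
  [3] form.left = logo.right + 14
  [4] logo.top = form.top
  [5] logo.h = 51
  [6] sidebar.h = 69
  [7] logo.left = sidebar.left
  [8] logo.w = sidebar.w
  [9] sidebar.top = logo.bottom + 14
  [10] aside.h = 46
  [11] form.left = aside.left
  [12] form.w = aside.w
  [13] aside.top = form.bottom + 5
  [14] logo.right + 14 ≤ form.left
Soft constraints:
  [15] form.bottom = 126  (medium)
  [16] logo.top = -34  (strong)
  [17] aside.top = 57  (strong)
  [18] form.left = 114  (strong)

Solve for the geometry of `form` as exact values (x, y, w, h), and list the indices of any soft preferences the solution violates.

form = (x=138, y=16, w=82, h=75)
violated soft preferences: 15, 16, 17, 18

1. form.x = 138  [form.left = logo.right + 14]
2. form.y = 16  [logo.top = form.top]
3. form.w = 82  [form.w = aside.w]
4. form.h = 75  [aside.top = form.bottom + 5]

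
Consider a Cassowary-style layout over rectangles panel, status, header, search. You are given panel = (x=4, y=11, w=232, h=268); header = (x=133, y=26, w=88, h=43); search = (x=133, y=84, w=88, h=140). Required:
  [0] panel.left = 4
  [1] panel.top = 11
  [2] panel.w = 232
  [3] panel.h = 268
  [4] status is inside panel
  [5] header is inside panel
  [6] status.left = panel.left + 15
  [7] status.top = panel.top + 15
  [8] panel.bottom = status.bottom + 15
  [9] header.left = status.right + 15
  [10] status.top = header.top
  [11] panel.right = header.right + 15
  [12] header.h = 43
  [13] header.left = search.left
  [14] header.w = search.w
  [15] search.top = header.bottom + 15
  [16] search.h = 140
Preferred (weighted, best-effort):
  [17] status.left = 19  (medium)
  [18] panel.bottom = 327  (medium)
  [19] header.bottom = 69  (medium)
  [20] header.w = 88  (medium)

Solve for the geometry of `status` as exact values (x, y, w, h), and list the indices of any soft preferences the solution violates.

status = (x=19, y=26, w=99, h=238)
violated soft preferences: 18

1. status.x = 19  [status.left = panel.left + 15]
2. status.y = 26  [status.top = panel.top + 15]
3. status.h = 238  [panel.bottom = status.bottom + 15]
4. status.w = 99  [header.left = status.right + 15]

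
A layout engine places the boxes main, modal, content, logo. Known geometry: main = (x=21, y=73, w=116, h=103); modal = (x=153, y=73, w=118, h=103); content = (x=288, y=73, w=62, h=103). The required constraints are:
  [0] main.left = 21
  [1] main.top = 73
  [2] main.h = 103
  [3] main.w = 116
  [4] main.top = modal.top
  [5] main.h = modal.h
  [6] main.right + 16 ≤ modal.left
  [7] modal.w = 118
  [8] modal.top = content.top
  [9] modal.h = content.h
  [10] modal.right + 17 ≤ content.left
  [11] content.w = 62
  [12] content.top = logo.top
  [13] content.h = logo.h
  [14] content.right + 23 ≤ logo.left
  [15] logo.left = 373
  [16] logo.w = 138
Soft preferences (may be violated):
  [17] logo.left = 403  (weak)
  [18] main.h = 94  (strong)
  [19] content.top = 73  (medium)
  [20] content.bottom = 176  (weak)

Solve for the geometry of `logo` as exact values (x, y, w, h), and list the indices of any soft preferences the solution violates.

1. logo.y = 73  [content.top = logo.top]
2. logo.h = 103  [content.h = logo.h]
3. logo.x = 373  [logo.left = 373]
4. logo.w = 138  [logo.w = 138]

logo = (x=373, y=73, w=138, h=103)
violated soft preferences: 17, 18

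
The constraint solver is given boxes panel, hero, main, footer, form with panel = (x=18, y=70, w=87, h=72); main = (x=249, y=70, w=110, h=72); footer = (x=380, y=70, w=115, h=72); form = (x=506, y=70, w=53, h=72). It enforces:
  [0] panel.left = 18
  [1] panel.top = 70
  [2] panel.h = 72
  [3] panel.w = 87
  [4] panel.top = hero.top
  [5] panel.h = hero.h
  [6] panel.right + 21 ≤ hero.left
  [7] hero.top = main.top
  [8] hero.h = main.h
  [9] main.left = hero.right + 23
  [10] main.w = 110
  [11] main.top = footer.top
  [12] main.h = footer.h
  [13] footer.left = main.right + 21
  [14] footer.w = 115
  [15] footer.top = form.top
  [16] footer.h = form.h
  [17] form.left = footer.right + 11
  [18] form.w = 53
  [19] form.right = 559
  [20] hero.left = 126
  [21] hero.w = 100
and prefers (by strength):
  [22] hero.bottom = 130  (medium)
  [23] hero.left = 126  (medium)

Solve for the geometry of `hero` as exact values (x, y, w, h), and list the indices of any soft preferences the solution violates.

hero = (x=126, y=70, w=100, h=72)
violated soft preferences: 22

1. hero.y = 70  [panel.top = hero.top]
2. hero.h = 72  [panel.h = hero.h]
3. hero.x = 126  [hero.left = 126]
4. hero.w = 100  [hero.w = 100]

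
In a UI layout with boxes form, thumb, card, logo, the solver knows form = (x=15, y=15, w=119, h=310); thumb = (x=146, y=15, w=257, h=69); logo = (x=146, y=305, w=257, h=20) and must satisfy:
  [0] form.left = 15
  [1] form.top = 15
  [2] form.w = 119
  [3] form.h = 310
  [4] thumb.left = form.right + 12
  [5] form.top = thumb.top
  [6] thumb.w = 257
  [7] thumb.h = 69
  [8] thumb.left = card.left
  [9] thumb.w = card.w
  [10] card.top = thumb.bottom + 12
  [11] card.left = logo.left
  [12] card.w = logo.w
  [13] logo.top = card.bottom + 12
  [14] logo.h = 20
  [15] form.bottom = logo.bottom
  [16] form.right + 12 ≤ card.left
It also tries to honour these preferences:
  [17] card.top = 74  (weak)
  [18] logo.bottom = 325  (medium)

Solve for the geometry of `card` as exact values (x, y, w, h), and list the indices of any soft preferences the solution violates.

1. card.x = 146  [thumb.left = card.left]
2. card.w = 257  [thumb.w = card.w]
3. card.y = 96  [card.top = thumb.bottom + 12]
4. card.h = 197  [logo.top = card.bottom + 12]

card = (x=146, y=96, w=257, h=197)
violated soft preferences: 17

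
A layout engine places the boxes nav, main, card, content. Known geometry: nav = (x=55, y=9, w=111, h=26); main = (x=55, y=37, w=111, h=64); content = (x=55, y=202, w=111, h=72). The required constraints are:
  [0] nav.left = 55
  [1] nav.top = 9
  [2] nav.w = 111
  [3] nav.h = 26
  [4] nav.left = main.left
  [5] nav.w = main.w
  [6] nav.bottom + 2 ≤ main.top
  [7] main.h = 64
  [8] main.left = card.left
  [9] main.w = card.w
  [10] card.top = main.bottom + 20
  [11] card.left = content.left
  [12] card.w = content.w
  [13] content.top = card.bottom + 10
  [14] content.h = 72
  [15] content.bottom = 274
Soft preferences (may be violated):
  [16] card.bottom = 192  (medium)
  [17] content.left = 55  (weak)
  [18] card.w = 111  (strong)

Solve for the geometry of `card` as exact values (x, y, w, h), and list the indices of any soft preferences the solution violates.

1. card.x = 55  [main.left = card.left]
2. card.w = 111  [main.w = card.w]
3. card.y = 121  [card.top = main.bottom + 20]
4. card.h = 71  [content.top = card.bottom + 10]

card = (x=55, y=121, w=111, h=71)
violated soft preferences: none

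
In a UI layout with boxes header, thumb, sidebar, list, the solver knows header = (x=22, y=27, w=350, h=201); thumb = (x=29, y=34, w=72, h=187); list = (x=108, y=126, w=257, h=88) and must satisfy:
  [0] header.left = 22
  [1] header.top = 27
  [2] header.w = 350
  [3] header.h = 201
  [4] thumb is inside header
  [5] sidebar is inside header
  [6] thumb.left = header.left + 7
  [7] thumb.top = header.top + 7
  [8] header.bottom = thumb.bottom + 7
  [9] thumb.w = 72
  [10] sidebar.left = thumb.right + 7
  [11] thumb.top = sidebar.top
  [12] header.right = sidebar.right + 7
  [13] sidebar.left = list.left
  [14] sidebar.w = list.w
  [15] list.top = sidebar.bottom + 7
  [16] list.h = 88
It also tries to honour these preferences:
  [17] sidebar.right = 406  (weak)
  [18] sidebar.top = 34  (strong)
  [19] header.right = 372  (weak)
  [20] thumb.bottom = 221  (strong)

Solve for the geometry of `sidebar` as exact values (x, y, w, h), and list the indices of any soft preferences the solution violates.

1. sidebar.x = 108  [sidebar.left = thumb.right + 7]
2. sidebar.y = 34  [thumb.top = sidebar.top]
3. sidebar.w = 257  [header.right = sidebar.right + 7]
4. sidebar.h = 85  [list.top = sidebar.bottom + 7]

sidebar = (x=108, y=34, w=257, h=85)
violated soft preferences: 17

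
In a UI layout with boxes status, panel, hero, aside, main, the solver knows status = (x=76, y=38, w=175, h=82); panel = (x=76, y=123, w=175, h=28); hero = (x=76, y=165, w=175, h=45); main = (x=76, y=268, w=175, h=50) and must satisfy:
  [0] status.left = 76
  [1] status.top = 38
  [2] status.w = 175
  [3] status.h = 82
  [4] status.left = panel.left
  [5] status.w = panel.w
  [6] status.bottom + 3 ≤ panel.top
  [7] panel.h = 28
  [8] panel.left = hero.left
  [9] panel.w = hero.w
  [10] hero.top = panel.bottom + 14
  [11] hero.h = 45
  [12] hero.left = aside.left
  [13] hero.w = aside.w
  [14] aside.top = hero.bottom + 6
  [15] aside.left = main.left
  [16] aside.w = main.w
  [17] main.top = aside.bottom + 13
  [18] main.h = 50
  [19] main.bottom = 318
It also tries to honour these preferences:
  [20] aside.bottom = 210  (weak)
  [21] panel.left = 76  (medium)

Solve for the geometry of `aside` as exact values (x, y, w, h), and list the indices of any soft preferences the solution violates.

1. aside.x = 76  [hero.left = aside.left]
2. aside.w = 175  [hero.w = aside.w]
3. aside.y = 216  [aside.top = hero.bottom + 6]
4. aside.h = 39  [main.top = aside.bottom + 13]

aside = (x=76, y=216, w=175, h=39)
violated soft preferences: 20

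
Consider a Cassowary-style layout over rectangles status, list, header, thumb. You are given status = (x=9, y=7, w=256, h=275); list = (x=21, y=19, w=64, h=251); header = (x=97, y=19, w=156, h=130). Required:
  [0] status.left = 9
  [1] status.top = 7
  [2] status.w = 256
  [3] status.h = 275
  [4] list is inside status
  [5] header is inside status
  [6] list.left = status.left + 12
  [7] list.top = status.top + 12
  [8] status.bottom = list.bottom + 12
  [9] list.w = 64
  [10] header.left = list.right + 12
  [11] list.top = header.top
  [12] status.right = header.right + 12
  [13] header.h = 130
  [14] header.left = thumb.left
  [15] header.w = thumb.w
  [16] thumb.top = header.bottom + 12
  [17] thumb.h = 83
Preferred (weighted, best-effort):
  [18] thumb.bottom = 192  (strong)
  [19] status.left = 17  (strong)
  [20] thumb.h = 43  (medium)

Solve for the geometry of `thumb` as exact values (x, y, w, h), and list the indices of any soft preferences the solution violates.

1. thumb.x = 97  [header.left = thumb.left]
2. thumb.w = 156  [header.w = thumb.w]
3. thumb.y = 161  [thumb.top = header.bottom + 12]
4. thumb.h = 83  [thumb.h = 83]

thumb = (x=97, y=161, w=156, h=83)
violated soft preferences: 18, 19, 20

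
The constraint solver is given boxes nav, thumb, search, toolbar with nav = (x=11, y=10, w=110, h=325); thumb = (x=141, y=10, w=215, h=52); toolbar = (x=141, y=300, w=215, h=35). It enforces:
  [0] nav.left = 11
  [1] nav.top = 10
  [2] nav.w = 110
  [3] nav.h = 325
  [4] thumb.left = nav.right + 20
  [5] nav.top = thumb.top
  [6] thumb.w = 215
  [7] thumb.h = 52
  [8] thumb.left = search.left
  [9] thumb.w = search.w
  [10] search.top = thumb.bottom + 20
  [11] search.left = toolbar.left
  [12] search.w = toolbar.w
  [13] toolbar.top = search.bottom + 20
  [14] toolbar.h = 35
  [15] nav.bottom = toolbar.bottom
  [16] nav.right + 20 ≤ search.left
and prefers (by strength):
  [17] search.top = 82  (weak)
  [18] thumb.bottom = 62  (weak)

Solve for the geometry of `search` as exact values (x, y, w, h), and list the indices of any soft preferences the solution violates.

search = (x=141, y=82, w=215, h=198)
violated soft preferences: none

1. search.x = 141  [thumb.left = search.left]
2. search.w = 215  [thumb.w = search.w]
3. search.y = 82  [search.top = thumb.bottom + 20]
4. search.h = 198  [toolbar.top = search.bottom + 20]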